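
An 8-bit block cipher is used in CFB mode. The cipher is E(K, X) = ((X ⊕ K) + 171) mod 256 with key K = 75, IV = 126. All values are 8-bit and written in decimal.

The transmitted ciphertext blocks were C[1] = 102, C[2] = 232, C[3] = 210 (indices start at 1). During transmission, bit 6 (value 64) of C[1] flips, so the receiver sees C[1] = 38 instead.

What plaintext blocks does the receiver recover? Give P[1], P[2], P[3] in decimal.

CFB decryption: P_i = C_i ⊕ E(K, C_{i−1}), with C_{0} = IV.
Only C[1] changed, to 38. In CFB, a change in C_i flips the same bit in P_i and garbles P_{i+1}. Decrypting the received ciphertext:
P[1]: E(K, 126) = 224; 38 ⊕ 224 = 198.
P[2]: E(K, 38) = 24; 232 ⊕ 24 = 240.
P[3]: E(K, 232) = 78; 210 ⊕ 78 = 156.
Blocks that differ from the original plaintext: P[1], P[2].

P[1] = 198, P[2] = 240, P[3] = 156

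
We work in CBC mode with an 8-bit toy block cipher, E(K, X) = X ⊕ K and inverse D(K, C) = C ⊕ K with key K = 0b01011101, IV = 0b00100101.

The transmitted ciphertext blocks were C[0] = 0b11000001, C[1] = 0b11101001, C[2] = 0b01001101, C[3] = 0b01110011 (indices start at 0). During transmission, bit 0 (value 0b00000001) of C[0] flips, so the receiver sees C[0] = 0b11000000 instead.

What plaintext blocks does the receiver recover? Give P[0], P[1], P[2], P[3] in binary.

P[0] = 0b10111000, P[1] = 0b01110100, P[2] = 0b11111001, P[3] = 0b01100011

CBC decryption: P_i = D(K, C_i) ⊕ C_{i−1}, with C_{−1} = IV.
Only C[0] changed, to 0b11000000. In CBC, a change in C_i garbles P_i and flips the same bit in P_{i+1}. Decrypting the received ciphertext:
P[0]: D(K, 0b11000000) = 0b10011101; 0b10011101 ⊕ 0b00100101 = 0b10111000.
P[1]: D(K, 0b11101001) = 0b10110100; 0b10110100 ⊕ 0b11000000 = 0b01110100.
P[2]: D(K, 0b01001101) = 0b00010000; 0b00010000 ⊕ 0b11101001 = 0b11111001.
P[3]: D(K, 0b01110011) = 0b00101110; 0b00101110 ⊕ 0b01001101 = 0b01100011.
Blocks that differ from the original plaintext: P[0], P[1].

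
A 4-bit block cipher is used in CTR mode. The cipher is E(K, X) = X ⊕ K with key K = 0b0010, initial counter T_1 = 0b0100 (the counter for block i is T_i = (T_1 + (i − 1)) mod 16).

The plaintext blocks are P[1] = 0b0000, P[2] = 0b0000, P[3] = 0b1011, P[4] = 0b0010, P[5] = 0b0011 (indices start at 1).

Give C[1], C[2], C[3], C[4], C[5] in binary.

C[1] = 0b0110, C[2] = 0b0111, C[3] = 0b1111, C[4] = 0b0111, C[5] = 0b1001

CTR encryption: S_i = E(K, T_i) where T_i is the counter for block i; C_i = P_i ⊕ S_i.
C[1]: T = 0b0100, S = E(K, T) = 0b0110; 0b0000 ⊕ 0b0110 = 0b0110.
C[2]: T = 0b0101, S = E(K, T) = 0b0111; 0b0000 ⊕ 0b0111 = 0b0111.
C[3]: T = 0b0110, S = E(K, T) = 0b0100; 0b1011 ⊕ 0b0100 = 0b1111.
C[4]: T = 0b0111, S = E(K, T) = 0b0101; 0b0010 ⊕ 0b0101 = 0b0111.
C[5]: T = 0b1000, S = E(K, T) = 0b1010; 0b0011 ⊕ 0b1010 = 0b1001.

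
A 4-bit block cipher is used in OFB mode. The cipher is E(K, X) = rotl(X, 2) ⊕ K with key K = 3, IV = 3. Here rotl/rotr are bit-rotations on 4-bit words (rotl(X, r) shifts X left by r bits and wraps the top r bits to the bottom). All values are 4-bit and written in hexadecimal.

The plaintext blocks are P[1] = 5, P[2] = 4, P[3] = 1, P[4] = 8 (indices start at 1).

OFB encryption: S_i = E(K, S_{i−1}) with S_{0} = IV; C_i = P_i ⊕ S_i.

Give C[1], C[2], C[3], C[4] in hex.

C[1] = A, C[2] = 8, C[3] = 1, C[4] = B

C[1]: S = E(K, 3) = F; 5 ⊕ F = A.
C[2]: S = E(K, F) = C; 4 ⊕ C = 8.
C[3]: S = E(K, C) = 0; 1 ⊕ 0 = 1.
C[4]: S = E(K, 0) = 3; 8 ⊕ 3 = B.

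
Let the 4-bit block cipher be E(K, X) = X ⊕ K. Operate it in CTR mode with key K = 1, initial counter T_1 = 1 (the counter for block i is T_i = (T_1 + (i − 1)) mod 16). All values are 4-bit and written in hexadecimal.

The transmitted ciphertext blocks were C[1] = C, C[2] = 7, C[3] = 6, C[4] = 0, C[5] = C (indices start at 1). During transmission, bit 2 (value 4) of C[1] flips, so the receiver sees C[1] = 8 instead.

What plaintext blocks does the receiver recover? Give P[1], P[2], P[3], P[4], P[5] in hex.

P[1] = 8, P[2] = 4, P[3] = 4, P[4] = 5, P[5] = 8

CTR decryption: S_i = E(K, T_i) where T_i is the counter for block i; P_i = C_i ⊕ S_i.
Only C[1] changed, to 8. In CTR, a change in C_i flips the same bit in P_i only; the keystream is unaffected. Decrypting the received ciphertext:
P[1]: T = 1, S = E(K, T) = 0; 8 ⊕ 0 = 8.
P[2]: T = 2, S = E(K, T) = 3; 7 ⊕ 3 = 4.
P[3]: T = 3, S = E(K, T) = 2; 6 ⊕ 2 = 4.
P[4]: T = 4, S = E(K, T) = 5; 0 ⊕ 5 = 5.
P[5]: T = 5, S = E(K, T) = 4; C ⊕ 4 = 8.
Blocks that differ from the original plaintext: P[1].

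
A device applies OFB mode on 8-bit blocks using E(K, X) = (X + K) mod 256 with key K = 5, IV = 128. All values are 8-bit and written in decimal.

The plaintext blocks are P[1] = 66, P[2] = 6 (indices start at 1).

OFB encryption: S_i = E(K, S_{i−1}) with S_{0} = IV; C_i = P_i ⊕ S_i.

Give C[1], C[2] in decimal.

C[1]: S = E(K, 128) = 133; 66 ⊕ 133 = 199.
C[2]: S = E(K, 133) = 138; 6 ⊕ 138 = 140.

C[1] = 199, C[2] = 140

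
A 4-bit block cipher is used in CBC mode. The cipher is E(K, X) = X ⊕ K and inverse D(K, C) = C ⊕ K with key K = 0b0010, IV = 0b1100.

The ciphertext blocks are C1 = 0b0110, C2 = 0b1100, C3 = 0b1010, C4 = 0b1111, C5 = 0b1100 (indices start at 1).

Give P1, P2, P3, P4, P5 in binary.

P1 = 0b1000, P2 = 0b1000, P3 = 0b0100, P4 = 0b0111, P5 = 0b0001

CBC decryption: P_i = D(K, C_i) ⊕ C_{i−1}, with C_{0} = IV.
P1: D(K, 0b0110) = 0b0100; 0b0100 ⊕ 0b1100 = 0b1000.
P2: D(K, 0b1100) = 0b1110; 0b1110 ⊕ 0b0110 = 0b1000.
P3: D(K, 0b1010) = 0b1000; 0b1000 ⊕ 0b1100 = 0b0100.
P4: D(K, 0b1111) = 0b1101; 0b1101 ⊕ 0b1010 = 0b0111.
P5: D(K, 0b1100) = 0b1110; 0b1110 ⊕ 0b1111 = 0b0001.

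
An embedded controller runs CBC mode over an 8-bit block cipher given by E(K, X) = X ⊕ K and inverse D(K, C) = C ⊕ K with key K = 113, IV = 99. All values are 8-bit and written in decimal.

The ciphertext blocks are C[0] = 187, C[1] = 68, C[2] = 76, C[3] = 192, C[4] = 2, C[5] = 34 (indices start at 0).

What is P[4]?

P[4] = 179

CBC decryption: P_i = D(K, C_i) ⊕ C_{i−1}, with C_{−1} = IV.
P[4]: D(K, 2) = 115; 115 ⊕ 192 = 179.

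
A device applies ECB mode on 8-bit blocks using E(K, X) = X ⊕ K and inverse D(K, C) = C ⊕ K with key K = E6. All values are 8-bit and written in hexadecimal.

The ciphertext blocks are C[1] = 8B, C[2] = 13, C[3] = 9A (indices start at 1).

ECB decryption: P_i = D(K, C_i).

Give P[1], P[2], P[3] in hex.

P[1]: D(K, 8B) = 6D.
P[2]: D(K, 13) = F5.
P[3]: D(K, 9A) = 7C.

P[1] = 6D, P[2] = F5, P[3] = 7C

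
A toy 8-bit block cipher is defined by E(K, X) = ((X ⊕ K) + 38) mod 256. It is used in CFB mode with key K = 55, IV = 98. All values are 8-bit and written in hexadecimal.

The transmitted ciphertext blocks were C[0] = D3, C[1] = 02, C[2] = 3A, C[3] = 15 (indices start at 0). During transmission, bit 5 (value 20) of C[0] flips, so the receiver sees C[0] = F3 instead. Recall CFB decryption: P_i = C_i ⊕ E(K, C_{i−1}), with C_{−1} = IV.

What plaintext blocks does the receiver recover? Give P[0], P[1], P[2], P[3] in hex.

P[0] = F6, P[1] = DC, P[2] = B5, P[3] = B2

Only C[0] changed, to F3. In CFB, a change in C_i flips the same bit in P_i and garbles P_{i+1}. Decrypting the received ciphertext:
P[0]: E(K, 98) = 05; F3 ⊕ 05 = F6.
P[1]: E(K, F3) = DE; 02 ⊕ DE = DC.
P[2]: E(K, 02) = 8F; 3A ⊕ 8F = B5.
P[3]: E(K, 3A) = A7; 15 ⊕ A7 = B2.
Blocks that differ from the original plaintext: P[0], P[1].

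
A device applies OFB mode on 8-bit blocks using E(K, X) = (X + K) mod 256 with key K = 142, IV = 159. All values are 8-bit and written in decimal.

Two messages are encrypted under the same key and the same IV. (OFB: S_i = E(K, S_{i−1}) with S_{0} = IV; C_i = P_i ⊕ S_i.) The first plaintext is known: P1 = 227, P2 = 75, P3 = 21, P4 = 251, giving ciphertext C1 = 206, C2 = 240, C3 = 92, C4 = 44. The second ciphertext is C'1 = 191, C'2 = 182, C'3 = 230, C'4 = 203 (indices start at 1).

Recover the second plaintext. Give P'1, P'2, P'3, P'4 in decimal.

P'1 = 146, P'2 = 13, P'3 = 175, P'4 = 28

In OFB with a reused IV, both messages share the same keystream S_i, so C_i ⊕ C'_i = P_i ⊕ P'_i and thus P'_i = P_i ⊕ C_i ⊕ C'_i.
P'1: 227 ⊕ 206 ⊕ 191 = 146.
P'2: 75 ⊕ 240 ⊕ 182 = 13.
P'3: 21 ⊕ 92 ⊕ 230 = 175.
P'4: 251 ⊕ 44 ⊕ 203 = 28.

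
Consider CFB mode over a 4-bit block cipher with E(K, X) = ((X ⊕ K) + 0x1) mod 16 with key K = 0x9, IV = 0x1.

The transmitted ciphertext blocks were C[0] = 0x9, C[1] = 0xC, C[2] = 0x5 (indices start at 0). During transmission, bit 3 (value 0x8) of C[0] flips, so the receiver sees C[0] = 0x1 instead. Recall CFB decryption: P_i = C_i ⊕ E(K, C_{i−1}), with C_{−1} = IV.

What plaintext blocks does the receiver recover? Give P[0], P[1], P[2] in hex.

Only C[0] changed, to 0x1. In CFB, a change in C_i flips the same bit in P_i and garbles P_{i+1}. Decrypting the received ciphertext:
P[0]: E(K, 0x1) = 0x9; 0x1 ⊕ 0x9 = 0x8.
P[1]: E(K, 0x1) = 0x9; 0xC ⊕ 0x9 = 0x5.
P[2]: E(K, 0xC) = 0x6; 0x5 ⊕ 0x6 = 0x3.
Blocks that differ from the original plaintext: P[0], P[1].

P[0] = 0x8, P[1] = 0x5, P[2] = 0x3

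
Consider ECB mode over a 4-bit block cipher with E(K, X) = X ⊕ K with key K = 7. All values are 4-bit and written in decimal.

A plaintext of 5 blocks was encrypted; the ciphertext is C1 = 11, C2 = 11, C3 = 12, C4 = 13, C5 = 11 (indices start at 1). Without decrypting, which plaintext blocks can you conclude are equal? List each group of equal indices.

P1 = P2 = P5

ECB encrypts each block independently with the same key, so equal ciphertext blocks imply equal plaintext blocks.
C1 = C2 = C5 = 11, so P1 = P2 = P5.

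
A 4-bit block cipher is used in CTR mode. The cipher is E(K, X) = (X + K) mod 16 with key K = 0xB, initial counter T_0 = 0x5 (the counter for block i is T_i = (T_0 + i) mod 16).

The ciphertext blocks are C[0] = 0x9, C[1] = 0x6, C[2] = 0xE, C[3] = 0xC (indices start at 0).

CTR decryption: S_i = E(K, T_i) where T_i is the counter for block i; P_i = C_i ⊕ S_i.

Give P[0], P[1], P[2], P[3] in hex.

P[0] = 0x9, P[1] = 0x7, P[2] = 0xC, P[3] = 0xF

P[0]: T = 0x5, S = E(K, T) = 0x0; 0x9 ⊕ 0x0 = 0x9.
P[1]: T = 0x6, S = E(K, T) = 0x1; 0x6 ⊕ 0x1 = 0x7.
P[2]: T = 0x7, S = E(K, T) = 0x2; 0xE ⊕ 0x2 = 0xC.
P[3]: T = 0x8, S = E(K, T) = 0x3; 0xC ⊕ 0x3 = 0xF.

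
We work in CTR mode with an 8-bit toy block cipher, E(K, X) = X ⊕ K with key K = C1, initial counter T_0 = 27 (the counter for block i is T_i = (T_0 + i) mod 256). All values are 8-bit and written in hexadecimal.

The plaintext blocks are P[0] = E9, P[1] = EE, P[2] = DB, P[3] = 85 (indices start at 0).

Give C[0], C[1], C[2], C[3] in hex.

C[0] = 0F, C[1] = 07, C[2] = 33, C[3] = 6E

CTR encryption: S_i = E(K, T_i) where T_i is the counter for block i; C_i = P_i ⊕ S_i.
C[0]: T = 27, S = E(K, T) = E6; E9 ⊕ E6 = 0F.
C[1]: T = 28, S = E(K, T) = E9; EE ⊕ E9 = 07.
C[2]: T = 29, S = E(K, T) = E8; DB ⊕ E8 = 33.
C[3]: T = 2A, S = E(K, T) = EB; 85 ⊕ EB = 6E.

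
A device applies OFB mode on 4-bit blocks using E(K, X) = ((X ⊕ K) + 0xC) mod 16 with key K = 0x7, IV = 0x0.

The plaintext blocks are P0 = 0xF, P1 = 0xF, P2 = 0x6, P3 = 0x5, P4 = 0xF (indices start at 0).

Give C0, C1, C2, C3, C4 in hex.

OFB encryption: S_i = E(K, S_{i−1}) with S_{−1} = IV; C_i = P_i ⊕ S_i.
C0: S = E(K, 0x0) = 0x3; 0xF ⊕ 0x3 = 0xC.
C1: S = E(K, 0x3) = 0x0; 0xF ⊕ 0x0 = 0xF.
C2: S = E(K, 0x0) = 0x3; 0x6 ⊕ 0x3 = 0x5.
C3: S = E(K, 0x3) = 0x0; 0x5 ⊕ 0x0 = 0x5.
C4: S = E(K, 0x0) = 0x3; 0xF ⊕ 0x3 = 0xC.

C0 = 0xC, C1 = 0xF, C2 = 0x5, C3 = 0x5, C4 = 0xC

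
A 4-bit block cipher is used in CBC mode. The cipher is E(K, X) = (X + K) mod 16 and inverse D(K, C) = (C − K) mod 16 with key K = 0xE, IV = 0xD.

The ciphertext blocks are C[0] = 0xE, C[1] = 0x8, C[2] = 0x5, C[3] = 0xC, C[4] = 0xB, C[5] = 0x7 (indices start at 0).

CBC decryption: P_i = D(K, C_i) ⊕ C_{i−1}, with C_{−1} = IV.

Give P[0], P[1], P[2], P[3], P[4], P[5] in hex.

P[0]: D(K, 0xE) = 0x0; 0x0 ⊕ 0xD = 0xD.
P[1]: D(K, 0x8) = 0xA; 0xA ⊕ 0xE = 0x4.
P[2]: D(K, 0x5) = 0x7; 0x7 ⊕ 0x8 = 0xF.
P[3]: D(K, 0xC) = 0xE; 0xE ⊕ 0x5 = 0xB.
P[4]: D(K, 0xB) = 0xD; 0xD ⊕ 0xC = 0x1.
P[5]: D(K, 0x7) = 0x9; 0x9 ⊕ 0xB = 0x2.

P[0] = 0xD, P[1] = 0x4, P[2] = 0xF, P[3] = 0xB, P[4] = 0x1, P[5] = 0x2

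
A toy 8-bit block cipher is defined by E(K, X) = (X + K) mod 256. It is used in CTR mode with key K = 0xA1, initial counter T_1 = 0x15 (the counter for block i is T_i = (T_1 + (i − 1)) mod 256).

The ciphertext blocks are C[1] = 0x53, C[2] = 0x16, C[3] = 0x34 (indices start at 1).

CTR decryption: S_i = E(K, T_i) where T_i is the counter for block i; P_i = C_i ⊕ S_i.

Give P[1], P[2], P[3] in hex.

P[1] = 0xE5, P[2] = 0xA1, P[3] = 0x8C

P[1]: T = 0x15, S = E(K, T) = 0xB6; 0x53 ⊕ 0xB6 = 0xE5.
P[2]: T = 0x16, S = E(K, T) = 0xB7; 0x16 ⊕ 0xB7 = 0xA1.
P[3]: T = 0x17, S = E(K, T) = 0xB8; 0x34 ⊕ 0xB8 = 0x8C.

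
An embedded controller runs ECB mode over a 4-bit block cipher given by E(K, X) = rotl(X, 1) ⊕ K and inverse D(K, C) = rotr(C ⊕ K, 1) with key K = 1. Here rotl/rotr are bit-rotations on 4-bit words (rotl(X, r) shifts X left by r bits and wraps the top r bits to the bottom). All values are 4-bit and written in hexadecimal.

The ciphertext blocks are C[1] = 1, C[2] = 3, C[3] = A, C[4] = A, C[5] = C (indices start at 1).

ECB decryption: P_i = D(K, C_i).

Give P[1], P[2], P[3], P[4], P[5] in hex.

P[1]: D(K, 1) = 0.
P[2]: D(K, 3) = 1.
P[3]: D(K, A) = D.
P[4]: D(K, A) = D.
P[5]: D(K, C) = E.

P[1] = 0, P[2] = 1, P[3] = D, P[4] = D, P[5] = E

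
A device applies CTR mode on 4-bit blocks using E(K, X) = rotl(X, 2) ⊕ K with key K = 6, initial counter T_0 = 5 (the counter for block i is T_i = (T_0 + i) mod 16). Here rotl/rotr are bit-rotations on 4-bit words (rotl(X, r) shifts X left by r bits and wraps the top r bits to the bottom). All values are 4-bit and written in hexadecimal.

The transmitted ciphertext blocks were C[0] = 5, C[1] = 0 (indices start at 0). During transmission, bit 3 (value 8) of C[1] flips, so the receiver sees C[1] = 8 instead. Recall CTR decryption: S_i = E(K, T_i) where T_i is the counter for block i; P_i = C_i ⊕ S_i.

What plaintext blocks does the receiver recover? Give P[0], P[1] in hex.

P[0] = 6, P[1] = 7

Only C[1] changed, to 8. In CTR, a change in C_i flips the same bit in P_i only; the keystream is unaffected. Decrypting the received ciphertext:
P[0]: T = 5, S = E(K, T) = 3; 5 ⊕ 3 = 6.
P[1]: T = 6, S = E(K, T) = F; 8 ⊕ F = 7.
Blocks that differ from the original plaintext: P[1].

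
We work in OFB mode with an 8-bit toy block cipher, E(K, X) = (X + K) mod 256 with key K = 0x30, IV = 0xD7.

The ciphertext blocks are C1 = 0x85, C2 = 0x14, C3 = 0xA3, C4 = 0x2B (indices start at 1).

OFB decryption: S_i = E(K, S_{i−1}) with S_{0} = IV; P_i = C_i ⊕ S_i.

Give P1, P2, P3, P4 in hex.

P1 = 0x82, P2 = 0x23, P3 = 0xC4, P4 = 0xBC

P1: S = E(K, 0xD7) = 0x07; 0x85 ⊕ 0x07 = 0x82.
P2: S = E(K, 0x07) = 0x37; 0x14 ⊕ 0x37 = 0x23.
P3: S = E(K, 0x37) = 0x67; 0xA3 ⊕ 0x67 = 0xC4.
P4: S = E(K, 0x67) = 0x97; 0x2B ⊕ 0x97 = 0xBC.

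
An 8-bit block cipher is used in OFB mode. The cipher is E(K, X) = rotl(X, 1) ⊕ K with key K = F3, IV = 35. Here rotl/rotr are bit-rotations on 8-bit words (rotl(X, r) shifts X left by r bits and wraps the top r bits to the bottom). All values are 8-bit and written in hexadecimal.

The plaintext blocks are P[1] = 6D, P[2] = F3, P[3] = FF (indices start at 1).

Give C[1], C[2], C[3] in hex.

C[1] = F4, C[2] = 33, C[3] = 8D

OFB encryption: S_i = E(K, S_{i−1}) with S_{0} = IV; C_i = P_i ⊕ S_i.
C[1]: S = E(K, 35) = 99; 6D ⊕ 99 = F4.
C[2]: S = E(K, 99) = C0; F3 ⊕ C0 = 33.
C[3]: S = E(K, C0) = 72; FF ⊕ 72 = 8D.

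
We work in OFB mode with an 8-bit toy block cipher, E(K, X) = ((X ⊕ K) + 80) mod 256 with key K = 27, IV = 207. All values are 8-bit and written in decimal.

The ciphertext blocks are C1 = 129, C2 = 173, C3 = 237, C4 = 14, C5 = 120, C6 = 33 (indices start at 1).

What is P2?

P2 = 34

OFB decryption: S_i = E(K, S_{i−1}) with S_{0} = IV; P_i = C_i ⊕ S_i.
P1: S = E(K, 207) = 36; 129 ⊕ 36 = 165.
P2: S = E(K, 36) = 143; 173 ⊕ 143 = 34.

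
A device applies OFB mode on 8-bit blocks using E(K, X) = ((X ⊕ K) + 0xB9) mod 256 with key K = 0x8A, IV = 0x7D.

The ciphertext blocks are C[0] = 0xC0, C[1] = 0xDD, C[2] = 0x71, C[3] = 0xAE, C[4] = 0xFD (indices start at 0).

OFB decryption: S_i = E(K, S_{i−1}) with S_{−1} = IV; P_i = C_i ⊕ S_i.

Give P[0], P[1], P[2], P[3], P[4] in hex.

P[0] = 0x70, P[1] = 0x2E, P[2] = 0x43, P[3] = 0xDF, P[4] = 0x49

P[0]: S = E(K, 0x7D) = 0xB0; 0xC0 ⊕ 0xB0 = 0x70.
P[1]: S = E(K, 0xB0) = 0xF3; 0xDD ⊕ 0xF3 = 0x2E.
P[2]: S = E(K, 0xF3) = 0x32; 0x71 ⊕ 0x32 = 0x43.
P[3]: S = E(K, 0x32) = 0x71; 0xAE ⊕ 0x71 = 0xDF.
P[4]: S = E(K, 0x71) = 0xB4; 0xFD ⊕ 0xB4 = 0x49.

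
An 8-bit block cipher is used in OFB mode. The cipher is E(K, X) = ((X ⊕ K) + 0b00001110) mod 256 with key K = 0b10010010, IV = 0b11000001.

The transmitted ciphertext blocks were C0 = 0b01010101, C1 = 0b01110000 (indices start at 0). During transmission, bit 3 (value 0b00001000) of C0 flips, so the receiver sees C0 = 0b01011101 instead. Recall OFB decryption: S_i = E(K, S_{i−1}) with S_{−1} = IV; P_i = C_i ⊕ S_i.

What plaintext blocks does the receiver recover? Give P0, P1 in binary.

Only C0 changed, to 0b01011101. In OFB, a change in C_i flips the same bit in P_i only; the keystream is unaffected. Decrypting the received ciphertext:
P0: S = E(K, 0b11000001) = 0b01100001; 0b01011101 ⊕ 0b01100001 = 0b00111100.
P1: S = E(K, 0b01100001) = 0b00000001; 0b01110000 ⊕ 0b00000001 = 0b01110001.
Blocks that differ from the original plaintext: P0.

P0 = 0b00111100, P1 = 0b01110001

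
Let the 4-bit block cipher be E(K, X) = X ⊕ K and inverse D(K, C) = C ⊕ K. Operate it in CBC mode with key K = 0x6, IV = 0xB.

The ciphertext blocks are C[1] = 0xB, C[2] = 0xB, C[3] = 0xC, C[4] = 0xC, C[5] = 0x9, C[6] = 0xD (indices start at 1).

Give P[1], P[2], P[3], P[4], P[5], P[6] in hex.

P[1] = 0x6, P[2] = 0x6, P[3] = 0x1, P[4] = 0x6, P[5] = 0x3, P[6] = 0x2

CBC decryption: P_i = D(K, C_i) ⊕ C_{i−1}, with C_{0} = IV.
P[1]: D(K, 0xB) = 0xD; 0xD ⊕ 0xB = 0x6.
P[2]: D(K, 0xB) = 0xD; 0xD ⊕ 0xB = 0x6.
P[3]: D(K, 0xC) = 0xA; 0xA ⊕ 0xB = 0x1.
P[4]: D(K, 0xC) = 0xA; 0xA ⊕ 0xC = 0x6.
P[5]: D(K, 0x9) = 0xF; 0xF ⊕ 0xC = 0x3.
P[6]: D(K, 0xD) = 0xB; 0xB ⊕ 0x9 = 0x2.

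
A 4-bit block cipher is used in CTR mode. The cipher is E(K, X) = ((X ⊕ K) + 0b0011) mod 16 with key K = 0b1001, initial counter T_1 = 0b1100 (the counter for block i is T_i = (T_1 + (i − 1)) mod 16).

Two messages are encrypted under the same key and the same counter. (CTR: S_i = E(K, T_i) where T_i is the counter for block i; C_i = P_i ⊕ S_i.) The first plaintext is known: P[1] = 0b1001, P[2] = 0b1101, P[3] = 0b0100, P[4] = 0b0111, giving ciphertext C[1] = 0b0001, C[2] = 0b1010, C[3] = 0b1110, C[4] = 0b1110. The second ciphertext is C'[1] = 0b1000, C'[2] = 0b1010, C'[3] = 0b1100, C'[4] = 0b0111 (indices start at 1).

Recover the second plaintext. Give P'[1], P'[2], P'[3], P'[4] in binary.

P'[1] = 0b0000, P'[2] = 0b1101, P'[3] = 0b0110, P'[4] = 0b1110

In CTR with a reused counter, both messages share the same keystream S_i, so C_i ⊕ C'_i = P_i ⊕ P'_i and thus P'_i = P_i ⊕ C_i ⊕ C'_i.
P'[1]: 0b1001 ⊕ 0b0001 ⊕ 0b1000 = 0b0000.
P'[2]: 0b1101 ⊕ 0b1010 ⊕ 0b1010 = 0b1101.
P'[3]: 0b0100 ⊕ 0b1110 ⊕ 0b1100 = 0b0110.
P'[4]: 0b0111 ⊕ 0b1110 ⊕ 0b0111 = 0b1110.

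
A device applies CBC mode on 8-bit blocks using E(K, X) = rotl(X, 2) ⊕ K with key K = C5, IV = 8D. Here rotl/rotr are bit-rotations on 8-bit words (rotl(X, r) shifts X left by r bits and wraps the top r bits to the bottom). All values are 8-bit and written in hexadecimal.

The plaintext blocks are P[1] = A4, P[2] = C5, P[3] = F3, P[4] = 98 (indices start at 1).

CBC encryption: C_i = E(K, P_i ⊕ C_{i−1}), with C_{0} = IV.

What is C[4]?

C[1]: P[1] ⊕ 8D = 29; E(K, 29) = 61.
C[2]: P[2] ⊕ 61 = A4; E(K, A4) = 57.
C[3]: P[3] ⊕ 57 = A4; E(K, A4) = 57.
C[4]: P[4] ⊕ 57 = CF; E(K, CF) = FA.

C[4] = FA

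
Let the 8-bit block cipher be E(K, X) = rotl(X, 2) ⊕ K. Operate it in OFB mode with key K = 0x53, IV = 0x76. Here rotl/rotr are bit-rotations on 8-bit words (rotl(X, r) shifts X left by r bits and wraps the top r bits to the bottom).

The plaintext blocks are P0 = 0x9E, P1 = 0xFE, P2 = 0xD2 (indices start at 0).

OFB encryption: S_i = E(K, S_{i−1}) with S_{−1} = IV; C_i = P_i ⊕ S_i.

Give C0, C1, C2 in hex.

C0: S = E(K, 0x76) = 0x8A; 0x9E ⊕ 0x8A = 0x14.
C1: S = E(K, 0x8A) = 0x79; 0xFE ⊕ 0x79 = 0x87.
C2: S = E(K, 0x79) = 0xB6; 0xD2 ⊕ 0xB6 = 0x64.

C0 = 0x14, C1 = 0x87, C2 = 0x64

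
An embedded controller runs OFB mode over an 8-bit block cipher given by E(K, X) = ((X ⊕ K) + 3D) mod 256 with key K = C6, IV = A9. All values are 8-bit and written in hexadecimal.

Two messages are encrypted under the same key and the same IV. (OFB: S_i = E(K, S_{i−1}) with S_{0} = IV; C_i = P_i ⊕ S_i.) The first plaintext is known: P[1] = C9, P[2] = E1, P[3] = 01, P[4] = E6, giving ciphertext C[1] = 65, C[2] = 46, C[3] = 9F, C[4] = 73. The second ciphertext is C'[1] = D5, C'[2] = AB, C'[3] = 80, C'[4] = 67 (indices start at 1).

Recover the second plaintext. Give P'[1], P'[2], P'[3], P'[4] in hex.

In OFB with a reused IV, both messages share the same keystream S_i, so C_i ⊕ C'_i = P_i ⊕ P'_i and thus P'_i = P_i ⊕ C_i ⊕ C'_i.
P'[1]: C9 ⊕ 65 ⊕ D5 = 79.
P'[2]: E1 ⊕ 46 ⊕ AB = 0C.
P'[3]: 01 ⊕ 9F ⊕ 80 = 1E.
P'[4]: E6 ⊕ 73 ⊕ 67 = F2.

P'[1] = 79, P'[2] = 0C, P'[3] = 1E, P'[4] = F2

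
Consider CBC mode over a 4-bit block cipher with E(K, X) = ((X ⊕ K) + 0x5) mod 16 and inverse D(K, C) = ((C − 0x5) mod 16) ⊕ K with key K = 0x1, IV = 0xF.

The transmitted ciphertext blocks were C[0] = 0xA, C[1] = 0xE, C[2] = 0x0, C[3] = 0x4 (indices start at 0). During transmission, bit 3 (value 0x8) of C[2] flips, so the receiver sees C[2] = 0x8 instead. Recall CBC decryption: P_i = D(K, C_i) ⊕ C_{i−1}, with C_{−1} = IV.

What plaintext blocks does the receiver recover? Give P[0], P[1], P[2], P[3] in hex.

Only C[2] changed, to 0x8. In CBC, a change in C_i garbles P_i and flips the same bit in P_{i+1}. Decrypting the received ciphertext:
P[0]: D(K, 0xA) = 0x4; 0x4 ⊕ 0xF = 0xB.
P[1]: D(K, 0xE) = 0x8; 0x8 ⊕ 0xA = 0x2.
P[2]: D(K, 0x8) = 0x2; 0x2 ⊕ 0xE = 0xC.
P[3]: D(K, 0x4) = 0xE; 0xE ⊕ 0x8 = 0x6.
Blocks that differ from the original plaintext: P[2], P[3].

P[0] = 0xB, P[1] = 0x2, P[2] = 0xC, P[3] = 0x6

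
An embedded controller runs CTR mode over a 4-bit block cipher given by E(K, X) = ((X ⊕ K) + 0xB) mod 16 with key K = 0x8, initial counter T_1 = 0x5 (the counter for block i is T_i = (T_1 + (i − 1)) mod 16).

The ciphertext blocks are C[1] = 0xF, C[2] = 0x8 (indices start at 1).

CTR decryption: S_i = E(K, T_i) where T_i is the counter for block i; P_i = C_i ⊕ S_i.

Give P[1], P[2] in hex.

P[1]: T = 0x5, S = E(K, T) = 0x8; 0xF ⊕ 0x8 = 0x7.
P[2]: T = 0x6, S = E(K, T) = 0x9; 0x8 ⊕ 0x9 = 0x1.

P[1] = 0x7, P[2] = 0x1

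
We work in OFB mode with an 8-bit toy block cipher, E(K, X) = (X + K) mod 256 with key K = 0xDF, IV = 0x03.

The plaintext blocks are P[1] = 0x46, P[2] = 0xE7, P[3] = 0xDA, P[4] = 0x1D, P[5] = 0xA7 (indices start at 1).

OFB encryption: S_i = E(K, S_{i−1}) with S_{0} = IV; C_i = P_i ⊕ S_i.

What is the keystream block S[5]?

C[1]: S = E(K, 0x03) = 0xE2; 0x46 ⊕ 0xE2 = 0xA4.
C[2]: S = E(K, 0xE2) = 0xC1; 0xE7 ⊕ 0xC1 = 0x26.
C[3]: S = E(K, 0xC1) = 0xA0; 0xDA ⊕ 0xA0 = 0x7A.
C[4]: S = E(K, 0xA0) = 0x7F; 0x1D ⊕ 0x7F = 0x62.
C[5]: S = E(K, 0x7F) = 0x5E; 0xA7 ⊕ 0x5E = 0xF9.
So S[5] = 0x5E.

0x5E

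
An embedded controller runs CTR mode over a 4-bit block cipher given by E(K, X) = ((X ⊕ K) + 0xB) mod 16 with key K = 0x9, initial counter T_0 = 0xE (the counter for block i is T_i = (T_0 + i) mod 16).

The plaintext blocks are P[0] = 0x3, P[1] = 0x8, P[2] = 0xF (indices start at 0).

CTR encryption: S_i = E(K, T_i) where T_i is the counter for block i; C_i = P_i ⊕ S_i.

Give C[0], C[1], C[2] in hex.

C[0] = 0x1, C[1] = 0x9, C[2] = 0xB

C[0]: T = 0xE, S = E(K, T) = 0x2; 0x3 ⊕ 0x2 = 0x1.
C[1]: T = 0xF, S = E(K, T) = 0x1; 0x8 ⊕ 0x1 = 0x9.
C[2]: T = 0x0, S = E(K, T) = 0x4; 0xF ⊕ 0x4 = 0xB.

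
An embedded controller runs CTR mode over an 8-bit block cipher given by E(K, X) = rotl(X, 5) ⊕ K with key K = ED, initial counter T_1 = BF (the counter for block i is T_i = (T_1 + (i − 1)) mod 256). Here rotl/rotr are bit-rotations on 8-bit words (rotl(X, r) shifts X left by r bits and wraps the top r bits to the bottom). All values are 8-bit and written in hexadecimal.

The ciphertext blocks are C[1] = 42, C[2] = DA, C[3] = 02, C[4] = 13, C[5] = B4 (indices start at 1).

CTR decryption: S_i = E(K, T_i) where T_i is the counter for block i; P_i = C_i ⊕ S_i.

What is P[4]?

P[4] = A6

P[4]: T = C2, S = E(K, T) = B5; 13 ⊕ B5 = A6.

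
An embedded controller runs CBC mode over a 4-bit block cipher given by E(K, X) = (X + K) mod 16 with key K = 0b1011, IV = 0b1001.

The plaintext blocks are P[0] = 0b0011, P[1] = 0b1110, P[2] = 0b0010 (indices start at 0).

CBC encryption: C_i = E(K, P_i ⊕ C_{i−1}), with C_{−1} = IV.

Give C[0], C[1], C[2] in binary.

C[0]: P[0] ⊕ 0b1001 = 0b1010; E(K, 0b1010) = 0b0101.
C[1]: P[1] ⊕ 0b0101 = 0b1011; E(K, 0b1011) = 0b0110.
C[2]: P[2] ⊕ 0b0110 = 0b0100; E(K, 0b0100) = 0b1111.

C[0] = 0b0101, C[1] = 0b0110, C[2] = 0b1111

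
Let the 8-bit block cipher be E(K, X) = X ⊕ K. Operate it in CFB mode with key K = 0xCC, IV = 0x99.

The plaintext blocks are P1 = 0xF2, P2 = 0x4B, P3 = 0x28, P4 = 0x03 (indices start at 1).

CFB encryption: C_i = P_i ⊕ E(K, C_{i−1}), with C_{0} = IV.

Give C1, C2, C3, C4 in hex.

C1: E(K, 0x99) = 0x55; 0xF2 ⊕ 0x55 = 0xA7.
C2: E(K, 0xA7) = 0x6B; 0x4B ⊕ 0x6B = 0x20.
C3: E(K, 0x20) = 0xEC; 0x28 ⊕ 0xEC = 0xC4.
C4: E(K, 0xC4) = 0x08; 0x03 ⊕ 0x08 = 0x0B.

C1 = 0xA7, C2 = 0x20, C3 = 0xC4, C4 = 0x0B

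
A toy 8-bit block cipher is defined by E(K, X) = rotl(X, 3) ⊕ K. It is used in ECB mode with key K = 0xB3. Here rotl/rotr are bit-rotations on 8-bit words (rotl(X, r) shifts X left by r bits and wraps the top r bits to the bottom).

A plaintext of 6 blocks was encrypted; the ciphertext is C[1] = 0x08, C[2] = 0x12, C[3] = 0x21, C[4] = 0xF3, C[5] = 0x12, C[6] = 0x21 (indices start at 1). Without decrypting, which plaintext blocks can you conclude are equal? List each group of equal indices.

ECB encrypts each block independently with the same key, so equal ciphertext blocks imply equal plaintext blocks.
C[2] = C[5] = 0x12, so P[2] = P[5].
C[3] = C[6] = 0x21, so P[3] = P[6].

P[2] = P[5]; P[3] = P[6]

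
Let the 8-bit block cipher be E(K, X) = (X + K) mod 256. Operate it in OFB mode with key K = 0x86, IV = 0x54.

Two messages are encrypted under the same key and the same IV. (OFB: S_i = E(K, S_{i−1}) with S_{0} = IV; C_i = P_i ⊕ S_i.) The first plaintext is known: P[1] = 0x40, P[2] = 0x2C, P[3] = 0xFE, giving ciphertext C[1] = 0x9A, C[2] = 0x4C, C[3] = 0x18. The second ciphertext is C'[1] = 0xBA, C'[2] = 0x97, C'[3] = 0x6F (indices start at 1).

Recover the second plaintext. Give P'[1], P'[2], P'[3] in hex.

In OFB with a reused IV, both messages share the same keystream S_i, so C_i ⊕ C'_i = P_i ⊕ P'_i and thus P'_i = P_i ⊕ C_i ⊕ C'_i.
P'[1]: 0x40 ⊕ 0x9A ⊕ 0xBA = 0x60.
P'[2]: 0x2C ⊕ 0x4C ⊕ 0x97 = 0xF7.
P'[3]: 0xFE ⊕ 0x18 ⊕ 0x6F = 0x89.

P'[1] = 0x60, P'[2] = 0xF7, P'[3] = 0x89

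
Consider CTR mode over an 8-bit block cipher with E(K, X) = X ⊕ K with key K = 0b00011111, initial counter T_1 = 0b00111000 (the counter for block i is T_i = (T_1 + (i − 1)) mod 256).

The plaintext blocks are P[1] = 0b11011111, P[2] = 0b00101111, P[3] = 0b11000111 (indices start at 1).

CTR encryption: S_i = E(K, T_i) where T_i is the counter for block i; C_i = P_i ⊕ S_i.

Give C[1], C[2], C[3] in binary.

C[1]: T = 0b00111000, S = E(K, T) = 0b00100111; 0b11011111 ⊕ 0b00100111 = 0b11111000.
C[2]: T = 0b00111001, S = E(K, T) = 0b00100110; 0b00101111 ⊕ 0b00100110 = 0b00001001.
C[3]: T = 0b00111010, S = E(K, T) = 0b00100101; 0b11000111 ⊕ 0b00100101 = 0b11100010.

C[1] = 0b11111000, C[2] = 0b00001001, C[3] = 0b11100010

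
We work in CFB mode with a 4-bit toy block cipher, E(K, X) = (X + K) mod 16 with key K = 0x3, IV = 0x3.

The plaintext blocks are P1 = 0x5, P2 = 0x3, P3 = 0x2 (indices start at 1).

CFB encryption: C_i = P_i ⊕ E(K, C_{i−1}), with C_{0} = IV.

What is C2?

C2 = 0x5

C1: E(K, 0x3) = 0x6; 0x5 ⊕ 0x6 = 0x3.
C2: E(K, 0x3) = 0x6; 0x3 ⊕ 0x6 = 0x5.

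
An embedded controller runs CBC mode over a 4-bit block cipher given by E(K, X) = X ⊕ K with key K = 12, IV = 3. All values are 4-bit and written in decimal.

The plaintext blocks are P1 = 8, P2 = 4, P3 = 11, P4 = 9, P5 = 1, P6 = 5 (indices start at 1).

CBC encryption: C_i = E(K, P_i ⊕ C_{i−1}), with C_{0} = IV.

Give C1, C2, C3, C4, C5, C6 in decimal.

C1: P1 ⊕ 3 = 11; E(K, 11) = 7.
C2: P2 ⊕ 7 = 3; E(K, 3) = 15.
C3: P3 ⊕ 15 = 4; E(K, 4) = 8.
C4: P4 ⊕ 8 = 1; E(K, 1) = 13.
C5: P5 ⊕ 13 = 12; E(K, 12) = 0.
C6: P6 ⊕ 0 = 5; E(K, 5) = 9.

C1 = 7, C2 = 15, C3 = 8, C4 = 13, C5 = 0, C6 = 9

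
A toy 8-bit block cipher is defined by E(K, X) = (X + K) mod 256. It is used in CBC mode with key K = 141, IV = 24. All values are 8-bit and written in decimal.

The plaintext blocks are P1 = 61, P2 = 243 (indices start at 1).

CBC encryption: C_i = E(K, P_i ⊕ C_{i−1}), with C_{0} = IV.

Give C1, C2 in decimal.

C1 = 178, C2 = 206

C1: P1 ⊕ 24 = 37; E(K, 37) = 178.
C2: P2 ⊕ 178 = 65; E(K, 65) = 206.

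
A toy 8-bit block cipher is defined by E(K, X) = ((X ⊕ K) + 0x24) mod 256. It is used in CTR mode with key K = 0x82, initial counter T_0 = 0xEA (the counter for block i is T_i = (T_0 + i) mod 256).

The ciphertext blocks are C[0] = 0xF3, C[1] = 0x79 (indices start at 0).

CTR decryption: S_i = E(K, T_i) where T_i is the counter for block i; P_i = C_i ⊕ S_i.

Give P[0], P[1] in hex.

P[0] = 0x7F, P[1] = 0xF4

P[0]: T = 0xEA, S = E(K, T) = 0x8C; 0xF3 ⊕ 0x8C = 0x7F.
P[1]: T = 0xEB, S = E(K, T) = 0x8D; 0x79 ⊕ 0x8D = 0xF4.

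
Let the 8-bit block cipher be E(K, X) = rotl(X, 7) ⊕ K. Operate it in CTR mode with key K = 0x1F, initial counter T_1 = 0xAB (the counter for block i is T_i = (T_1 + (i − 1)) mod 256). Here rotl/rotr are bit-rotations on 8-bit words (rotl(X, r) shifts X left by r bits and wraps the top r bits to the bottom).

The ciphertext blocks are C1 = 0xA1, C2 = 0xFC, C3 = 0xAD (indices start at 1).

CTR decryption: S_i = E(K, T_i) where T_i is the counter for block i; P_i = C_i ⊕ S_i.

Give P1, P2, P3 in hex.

P1: T = 0xAB, S = E(K, T) = 0xCA; 0xA1 ⊕ 0xCA = 0x6B.
P2: T = 0xAC, S = E(K, T) = 0x49; 0xFC ⊕ 0x49 = 0xB5.
P3: T = 0xAD, S = E(K, T) = 0xC9; 0xAD ⊕ 0xC9 = 0x64.

P1 = 0x6B, P2 = 0xB5, P3 = 0x64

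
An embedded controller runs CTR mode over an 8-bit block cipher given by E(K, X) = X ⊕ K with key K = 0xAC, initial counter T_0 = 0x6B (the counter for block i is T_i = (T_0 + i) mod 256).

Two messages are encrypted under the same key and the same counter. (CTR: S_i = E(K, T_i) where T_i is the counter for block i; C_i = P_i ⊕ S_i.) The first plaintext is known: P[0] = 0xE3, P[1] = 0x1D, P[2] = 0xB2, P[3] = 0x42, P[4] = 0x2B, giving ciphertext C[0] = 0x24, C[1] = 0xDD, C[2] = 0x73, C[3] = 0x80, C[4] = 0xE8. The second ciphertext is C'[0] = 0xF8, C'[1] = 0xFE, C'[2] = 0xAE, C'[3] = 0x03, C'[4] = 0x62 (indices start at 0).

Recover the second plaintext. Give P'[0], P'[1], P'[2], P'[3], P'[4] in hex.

In CTR with a reused counter, both messages share the same keystream S_i, so C_i ⊕ C'_i = P_i ⊕ P'_i and thus P'_i = P_i ⊕ C_i ⊕ C'_i.
P'[0]: 0xE3 ⊕ 0x24 ⊕ 0xF8 = 0x3F.
P'[1]: 0x1D ⊕ 0xDD ⊕ 0xFE = 0x3E.
P'[2]: 0xB2 ⊕ 0x73 ⊕ 0xAE = 0x6F.
P'[3]: 0x42 ⊕ 0x80 ⊕ 0x03 = 0xC1.
P'[4]: 0x2B ⊕ 0xE8 ⊕ 0x62 = 0xA1.

P'[0] = 0x3F, P'[1] = 0x3E, P'[2] = 0x6F, P'[3] = 0xC1, P'[4] = 0xA1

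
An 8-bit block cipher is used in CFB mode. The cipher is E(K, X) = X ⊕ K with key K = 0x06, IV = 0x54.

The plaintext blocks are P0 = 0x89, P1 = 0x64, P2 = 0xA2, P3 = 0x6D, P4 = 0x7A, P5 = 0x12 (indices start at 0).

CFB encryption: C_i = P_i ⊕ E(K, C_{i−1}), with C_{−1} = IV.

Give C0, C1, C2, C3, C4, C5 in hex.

C0: E(K, 0x54) = 0x52; 0x89 ⊕ 0x52 = 0xDB.
C1: E(K, 0xDB) = 0xDD; 0x64 ⊕ 0xDD = 0xB9.
C2: E(K, 0xB9) = 0xBF; 0xA2 ⊕ 0xBF = 0x1D.
C3: E(K, 0x1D) = 0x1B; 0x6D ⊕ 0x1B = 0x76.
C4: E(K, 0x76) = 0x70; 0x7A ⊕ 0x70 = 0x0A.
C5: E(K, 0x0A) = 0x0C; 0x12 ⊕ 0x0C = 0x1E.

C0 = 0xDB, C1 = 0xB9, C2 = 0x1D, C3 = 0x76, C4 = 0x0A, C5 = 0x1E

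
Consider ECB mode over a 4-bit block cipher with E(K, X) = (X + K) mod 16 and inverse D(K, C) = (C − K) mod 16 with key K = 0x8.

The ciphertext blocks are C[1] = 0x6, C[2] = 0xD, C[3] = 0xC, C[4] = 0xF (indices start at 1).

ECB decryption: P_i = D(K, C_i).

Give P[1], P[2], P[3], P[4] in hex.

P[1]: D(K, 0x6) = 0xE.
P[2]: D(K, 0xD) = 0x5.
P[3]: D(K, 0xC) = 0x4.
P[4]: D(K, 0xF) = 0x7.

P[1] = 0xE, P[2] = 0x5, P[3] = 0x4, P[4] = 0x7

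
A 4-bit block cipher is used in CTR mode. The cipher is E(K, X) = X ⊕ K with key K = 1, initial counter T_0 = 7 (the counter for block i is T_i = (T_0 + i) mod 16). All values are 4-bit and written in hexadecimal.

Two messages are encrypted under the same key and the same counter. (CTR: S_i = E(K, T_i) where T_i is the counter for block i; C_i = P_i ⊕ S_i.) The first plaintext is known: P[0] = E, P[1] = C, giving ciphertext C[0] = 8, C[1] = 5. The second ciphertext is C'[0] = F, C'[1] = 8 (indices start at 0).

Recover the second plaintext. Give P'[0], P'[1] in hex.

In CTR with a reused counter, both messages share the same keystream S_i, so C_i ⊕ C'_i = P_i ⊕ P'_i and thus P'_i = P_i ⊕ C_i ⊕ C'_i.
P'[0]: E ⊕ 8 ⊕ F = 9.
P'[1]: C ⊕ 5 ⊕ 8 = 1.

P'[0] = 9, P'[1] = 1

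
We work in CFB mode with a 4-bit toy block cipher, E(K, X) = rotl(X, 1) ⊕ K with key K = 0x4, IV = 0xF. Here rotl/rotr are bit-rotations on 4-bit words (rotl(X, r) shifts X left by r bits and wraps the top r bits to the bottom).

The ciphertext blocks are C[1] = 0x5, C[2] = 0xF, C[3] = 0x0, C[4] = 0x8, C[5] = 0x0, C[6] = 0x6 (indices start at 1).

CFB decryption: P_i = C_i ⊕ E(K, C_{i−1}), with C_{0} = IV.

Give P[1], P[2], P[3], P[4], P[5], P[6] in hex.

P[1] = 0xE, P[2] = 0x1, P[3] = 0xB, P[4] = 0xC, P[5] = 0x5, P[6] = 0x2

P[1]: E(K, 0xF) = 0xB; 0x5 ⊕ 0xB = 0xE.
P[2]: E(K, 0x5) = 0xE; 0xF ⊕ 0xE = 0x1.
P[3]: E(K, 0xF) = 0xB; 0x0 ⊕ 0xB = 0xB.
P[4]: E(K, 0x0) = 0x4; 0x8 ⊕ 0x4 = 0xC.
P[5]: E(K, 0x8) = 0x5; 0x0 ⊕ 0x5 = 0x5.
P[6]: E(K, 0x0) = 0x4; 0x6 ⊕ 0x4 = 0x2.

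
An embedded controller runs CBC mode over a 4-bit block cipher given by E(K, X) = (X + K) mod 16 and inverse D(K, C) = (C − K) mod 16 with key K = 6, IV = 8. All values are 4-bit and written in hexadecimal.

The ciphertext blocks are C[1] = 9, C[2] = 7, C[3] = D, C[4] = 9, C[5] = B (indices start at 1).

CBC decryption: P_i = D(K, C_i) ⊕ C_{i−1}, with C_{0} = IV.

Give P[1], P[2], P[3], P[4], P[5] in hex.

P[1] = B, P[2] = 8, P[3] = 0, P[4] = E, P[5] = C

P[1]: D(K, 9) = 3; 3 ⊕ 8 = B.
P[2]: D(K, 7) = 1; 1 ⊕ 9 = 8.
P[3]: D(K, D) = 7; 7 ⊕ 7 = 0.
P[4]: D(K, 9) = 3; 3 ⊕ D = E.
P[5]: D(K, B) = 5; 5 ⊕ 9 = C.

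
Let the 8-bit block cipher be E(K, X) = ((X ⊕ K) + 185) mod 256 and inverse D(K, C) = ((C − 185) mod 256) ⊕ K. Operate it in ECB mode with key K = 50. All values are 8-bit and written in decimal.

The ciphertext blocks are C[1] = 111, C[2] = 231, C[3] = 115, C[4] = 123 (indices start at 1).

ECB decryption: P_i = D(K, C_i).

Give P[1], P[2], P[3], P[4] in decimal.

P[1] = 132, P[2] = 28, P[3] = 136, P[4] = 240

P[1]: D(K, 111) = 132.
P[2]: D(K, 231) = 28.
P[3]: D(K, 115) = 136.
P[4]: D(K, 123) = 240.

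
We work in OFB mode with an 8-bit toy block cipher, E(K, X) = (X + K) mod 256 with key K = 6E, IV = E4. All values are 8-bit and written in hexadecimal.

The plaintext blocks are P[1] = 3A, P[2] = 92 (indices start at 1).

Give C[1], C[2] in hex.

OFB encryption: S_i = E(K, S_{i−1}) with S_{0} = IV; C_i = P_i ⊕ S_i.
C[1]: S = E(K, E4) = 52; 3A ⊕ 52 = 68.
C[2]: S = E(K, 52) = C0; 92 ⊕ C0 = 52.

C[1] = 68, C[2] = 52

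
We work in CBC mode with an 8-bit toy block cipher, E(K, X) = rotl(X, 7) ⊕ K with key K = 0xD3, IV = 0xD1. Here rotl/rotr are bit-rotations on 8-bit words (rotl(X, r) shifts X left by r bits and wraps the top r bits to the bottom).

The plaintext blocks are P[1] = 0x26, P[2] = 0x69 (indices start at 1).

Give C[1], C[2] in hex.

CBC encryption: C_i = E(K, P_i ⊕ C_{i−1}), with C_{0} = IV.
C[1]: P[1] ⊕ 0xD1 = 0xF7; E(K, 0xF7) = 0x28.
C[2]: P[2] ⊕ 0x28 = 0x41; E(K, 0x41) = 0x73.

C[1] = 0x28, C[2] = 0x73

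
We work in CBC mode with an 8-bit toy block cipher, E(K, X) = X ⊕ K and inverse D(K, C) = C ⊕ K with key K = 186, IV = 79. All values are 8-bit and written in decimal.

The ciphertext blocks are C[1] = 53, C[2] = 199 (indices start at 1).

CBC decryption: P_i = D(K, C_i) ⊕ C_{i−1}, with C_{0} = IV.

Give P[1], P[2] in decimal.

P[1]: D(K, 53) = 143; 143 ⊕ 79 = 192.
P[2]: D(K, 199) = 125; 125 ⊕ 53 = 72.

P[1] = 192, P[2] = 72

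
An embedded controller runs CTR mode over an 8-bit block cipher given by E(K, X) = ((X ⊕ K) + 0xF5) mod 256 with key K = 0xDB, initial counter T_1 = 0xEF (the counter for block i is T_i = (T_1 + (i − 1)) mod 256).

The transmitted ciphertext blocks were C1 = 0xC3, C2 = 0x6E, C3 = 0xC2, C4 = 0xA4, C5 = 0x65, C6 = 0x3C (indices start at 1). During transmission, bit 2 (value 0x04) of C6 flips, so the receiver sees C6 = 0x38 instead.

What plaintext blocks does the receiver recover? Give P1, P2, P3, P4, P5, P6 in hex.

CTR decryption: S_i = E(K, T_i) where T_i is the counter for block i; P_i = C_i ⊕ S_i.
Only C6 changed, to 0x38. In CTR, a change in C_i flips the same bit in P_i only; the keystream is unaffected. Decrypting the received ciphertext:
P1: T = 0xEF, S = E(K, T) = 0x29; 0xC3 ⊕ 0x29 = 0xEA.
P2: T = 0xF0, S = E(K, T) = 0x20; 0x6E ⊕ 0x20 = 0x4E.
P3: T = 0xF1, S = E(K, T) = 0x1F; 0xC2 ⊕ 0x1F = 0xDD.
P4: T = 0xF2, S = E(K, T) = 0x1E; 0xA4 ⊕ 0x1E = 0xBA.
P5: T = 0xF3, S = E(K, T) = 0x1D; 0x65 ⊕ 0x1D = 0x78.
P6: T = 0xF4, S = E(K, T) = 0x24; 0x38 ⊕ 0x24 = 0x1C.
Blocks that differ from the original plaintext: P6.

P1 = 0xEA, P2 = 0x4E, P3 = 0xDD, P4 = 0xBA, P5 = 0x78, P6 = 0x1C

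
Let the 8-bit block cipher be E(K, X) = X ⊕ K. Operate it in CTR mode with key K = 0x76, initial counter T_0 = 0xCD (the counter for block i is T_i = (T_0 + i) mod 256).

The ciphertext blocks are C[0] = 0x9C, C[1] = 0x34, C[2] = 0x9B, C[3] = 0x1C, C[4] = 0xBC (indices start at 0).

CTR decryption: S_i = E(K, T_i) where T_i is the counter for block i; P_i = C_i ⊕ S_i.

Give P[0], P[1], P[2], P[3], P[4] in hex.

P[0] = 0x27, P[1] = 0x8C, P[2] = 0x22, P[3] = 0xBA, P[4] = 0x1B

P[0]: T = 0xCD, S = E(K, T) = 0xBB; 0x9C ⊕ 0xBB = 0x27.
P[1]: T = 0xCE, S = E(K, T) = 0xB8; 0x34 ⊕ 0xB8 = 0x8C.
P[2]: T = 0xCF, S = E(K, T) = 0xB9; 0x9B ⊕ 0xB9 = 0x22.
P[3]: T = 0xD0, S = E(K, T) = 0xA6; 0x1C ⊕ 0xA6 = 0xBA.
P[4]: T = 0xD1, S = E(K, T) = 0xA7; 0xBC ⊕ 0xA7 = 0x1B.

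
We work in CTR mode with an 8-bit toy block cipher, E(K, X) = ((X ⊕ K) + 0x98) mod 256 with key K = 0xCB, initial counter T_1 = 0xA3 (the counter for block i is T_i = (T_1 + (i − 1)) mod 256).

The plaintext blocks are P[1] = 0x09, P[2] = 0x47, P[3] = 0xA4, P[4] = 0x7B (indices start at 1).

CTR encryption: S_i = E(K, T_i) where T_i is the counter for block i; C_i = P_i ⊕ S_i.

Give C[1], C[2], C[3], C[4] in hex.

C[1] = 0x09, C[2] = 0x40, C[3] = 0xA2, C[4] = 0x7E

C[1]: T = 0xA3, S = E(K, T) = 0x00; 0x09 ⊕ 0x00 = 0x09.
C[2]: T = 0xA4, S = E(K, T) = 0x07; 0x47 ⊕ 0x07 = 0x40.
C[3]: T = 0xA5, S = E(K, T) = 0x06; 0xA4 ⊕ 0x06 = 0xA2.
C[4]: T = 0xA6, S = E(K, T) = 0x05; 0x7B ⊕ 0x05 = 0x7E.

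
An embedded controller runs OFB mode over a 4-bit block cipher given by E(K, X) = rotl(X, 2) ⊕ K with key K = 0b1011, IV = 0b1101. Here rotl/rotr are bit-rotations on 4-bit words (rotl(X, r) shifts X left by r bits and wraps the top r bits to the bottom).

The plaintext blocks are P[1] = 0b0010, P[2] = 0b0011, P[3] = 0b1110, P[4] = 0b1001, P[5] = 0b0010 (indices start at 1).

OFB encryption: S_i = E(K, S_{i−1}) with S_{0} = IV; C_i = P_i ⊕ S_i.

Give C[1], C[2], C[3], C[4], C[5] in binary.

C[1] = 0b1110, C[2] = 0b1011, C[3] = 0b0111, C[4] = 0b0100, C[5] = 0b1110

C[1]: S = E(K, 0b1101) = 0b1100; 0b0010 ⊕ 0b1100 = 0b1110.
C[2]: S = E(K, 0b1100) = 0b1000; 0b0011 ⊕ 0b1000 = 0b1011.
C[3]: S = E(K, 0b1000) = 0b1001; 0b1110 ⊕ 0b1001 = 0b0111.
C[4]: S = E(K, 0b1001) = 0b1101; 0b1001 ⊕ 0b1101 = 0b0100.
C[5]: S = E(K, 0b1101) = 0b1100; 0b0010 ⊕ 0b1100 = 0b1110.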